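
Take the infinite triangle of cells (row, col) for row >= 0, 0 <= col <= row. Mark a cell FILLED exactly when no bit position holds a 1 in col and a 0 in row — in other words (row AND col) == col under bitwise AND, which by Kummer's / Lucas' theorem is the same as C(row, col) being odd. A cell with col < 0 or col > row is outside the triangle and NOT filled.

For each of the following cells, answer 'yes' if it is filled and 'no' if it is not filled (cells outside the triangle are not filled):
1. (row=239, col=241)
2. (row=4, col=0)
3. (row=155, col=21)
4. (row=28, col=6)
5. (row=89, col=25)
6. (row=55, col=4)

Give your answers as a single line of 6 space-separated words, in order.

(239,241): col outside [0, 239] -> not filled
(4,0): row=0b100, col=0b0, row AND col = 0b0 = 0; 0 == 0 -> filled
(155,21): row=0b10011011, col=0b10101, row AND col = 0b10001 = 17; 17 != 21 -> empty
(28,6): row=0b11100, col=0b110, row AND col = 0b100 = 4; 4 != 6 -> empty
(89,25): row=0b1011001, col=0b11001, row AND col = 0b11001 = 25; 25 == 25 -> filled
(55,4): row=0b110111, col=0b100, row AND col = 0b100 = 4; 4 == 4 -> filled

Answer: no yes no no yes yes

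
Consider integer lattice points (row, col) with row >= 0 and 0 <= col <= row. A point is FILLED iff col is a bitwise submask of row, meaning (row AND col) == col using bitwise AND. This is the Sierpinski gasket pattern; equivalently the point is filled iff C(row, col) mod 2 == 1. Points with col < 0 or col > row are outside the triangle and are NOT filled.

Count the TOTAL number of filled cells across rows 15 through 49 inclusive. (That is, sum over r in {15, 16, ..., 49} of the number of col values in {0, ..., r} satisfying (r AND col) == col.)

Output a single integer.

Answer: 352

Derivation:
r15=1111 pc4: +16 =16
r16=10000 pc1: +2 =18
r17=10001 pc2: +4 =22
r18=10010 pc2: +4 =26
r19=10011 pc3: +8 =34
r20=10100 pc2: +4 =38
r21=10101 pc3: +8 =46
r22=10110 pc3: +8 =54
r23=10111 pc4: +16 =70
r24=11000 pc2: +4 =74
r25=11001 pc3: +8 =82
r26=11010 pc3: +8 =90
r27=11011 pc4: +16 =106
r28=11100 pc3: +8 =114
r29=11101 pc4: +16 =130
r30=11110 pc4: +16 =146
r31=11111 pc5: +32 =178
r32=100000 pc1: +2 =180
r33=100001 pc2: +4 =184
r34=100010 pc2: +4 =188
r35=100011 pc3: +8 =196
r36=100100 pc2: +4 =200
r37=100101 pc3: +8 =208
r38=100110 pc3: +8 =216
r39=100111 pc4: +16 =232
r40=101000 pc2: +4 =236
r41=101001 pc3: +8 =244
r42=101010 pc3: +8 =252
r43=101011 pc4: +16 =268
r44=101100 pc3: +8 =276
r45=101101 pc4: +16 =292
r46=101110 pc4: +16 =308
r47=101111 pc5: +32 =340
r48=110000 pc2: +4 =344
r49=110001 pc3: +8 =352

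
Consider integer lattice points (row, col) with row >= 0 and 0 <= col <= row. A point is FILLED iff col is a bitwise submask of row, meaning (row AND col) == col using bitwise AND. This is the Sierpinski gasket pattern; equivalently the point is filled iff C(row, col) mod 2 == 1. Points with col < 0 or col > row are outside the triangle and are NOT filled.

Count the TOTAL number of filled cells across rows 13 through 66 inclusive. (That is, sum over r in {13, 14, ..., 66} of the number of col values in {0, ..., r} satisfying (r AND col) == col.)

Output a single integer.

Answer: 690

Derivation:
r13=1101 pc3: +8 =8
r14=1110 pc3: +8 =16
r15=1111 pc4: +16 =32
r16=10000 pc1: +2 =34
r17=10001 pc2: +4 =38
r18=10010 pc2: +4 =42
r19=10011 pc3: +8 =50
r20=10100 pc2: +4 =54
r21=10101 pc3: +8 =62
r22=10110 pc3: +8 =70
r23=10111 pc4: +16 =86
r24=11000 pc2: +4 =90
r25=11001 pc3: +8 =98
r26=11010 pc3: +8 =106
r27=11011 pc4: +16 =122
r28=11100 pc3: +8 =130
r29=11101 pc4: +16 =146
r30=11110 pc4: +16 =162
r31=11111 pc5: +32 =194
r32=100000 pc1: +2 =196
r33=100001 pc2: +4 =200
r34=100010 pc2: +4 =204
r35=100011 pc3: +8 =212
r36=100100 pc2: +4 =216
r37=100101 pc3: +8 =224
r38=100110 pc3: +8 =232
r39=100111 pc4: +16 =248
r40=101000 pc2: +4 =252
r41=101001 pc3: +8 =260
r42=101010 pc3: +8 =268
r43=101011 pc4: +16 =284
r44=101100 pc3: +8 =292
r45=101101 pc4: +16 =308
r46=101110 pc4: +16 =324
r47=101111 pc5: +32 =356
r48=110000 pc2: +4 =360
r49=110001 pc3: +8 =368
r50=110010 pc3: +8 =376
r51=110011 pc4: +16 =392
r52=110100 pc3: +8 =400
r53=110101 pc4: +16 =416
r54=110110 pc4: +16 =432
r55=110111 pc5: +32 =464
r56=111000 pc3: +8 =472
r57=111001 pc4: +16 =488
r58=111010 pc4: +16 =504
r59=111011 pc5: +32 =536
r60=111100 pc4: +16 =552
r61=111101 pc5: +32 =584
r62=111110 pc5: +32 =616
r63=111111 pc6: +64 =680
r64=1000000 pc1: +2 =682
r65=1000001 pc2: +4 =686
r66=1000010 pc2: +4 =690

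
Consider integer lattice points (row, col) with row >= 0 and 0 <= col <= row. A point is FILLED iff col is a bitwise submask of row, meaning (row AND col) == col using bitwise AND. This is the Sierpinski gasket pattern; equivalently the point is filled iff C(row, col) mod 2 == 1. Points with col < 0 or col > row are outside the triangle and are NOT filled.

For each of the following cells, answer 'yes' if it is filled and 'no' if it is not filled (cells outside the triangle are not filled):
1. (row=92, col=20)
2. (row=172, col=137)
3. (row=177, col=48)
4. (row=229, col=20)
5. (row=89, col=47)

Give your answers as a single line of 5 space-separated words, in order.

(92,20): row=0b1011100, col=0b10100, row AND col = 0b10100 = 20; 20 == 20 -> filled
(172,137): row=0b10101100, col=0b10001001, row AND col = 0b10001000 = 136; 136 != 137 -> empty
(177,48): row=0b10110001, col=0b110000, row AND col = 0b110000 = 48; 48 == 48 -> filled
(229,20): row=0b11100101, col=0b10100, row AND col = 0b100 = 4; 4 != 20 -> empty
(89,47): row=0b1011001, col=0b101111, row AND col = 0b1001 = 9; 9 != 47 -> empty

Answer: yes no yes no no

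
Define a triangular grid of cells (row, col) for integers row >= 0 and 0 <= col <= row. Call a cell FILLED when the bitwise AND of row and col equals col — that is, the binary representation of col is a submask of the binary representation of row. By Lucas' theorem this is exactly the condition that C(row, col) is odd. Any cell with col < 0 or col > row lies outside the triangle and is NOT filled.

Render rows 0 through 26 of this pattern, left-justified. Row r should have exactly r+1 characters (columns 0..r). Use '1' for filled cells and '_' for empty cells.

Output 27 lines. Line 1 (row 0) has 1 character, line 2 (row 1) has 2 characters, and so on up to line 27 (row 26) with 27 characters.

Answer: 1
11
1_1
1111
1___1
11__11
1_1_1_1
11111111
1_______1
11______11
1_1_____1_1
1111____1111
1___1___1___1
11__11__11__11
1_1_1_1_1_1_1_1
1111111111111111
1_______________1
11______________11
1_1_____________1_1
1111____________1111
1___1___________1___1
11__11__________11__11
1_1_1_1_________1_1_1_1
11111111________11111111
1_______1_______1_______1
11______11______11______11
1_1_____1_1_____1_1_____1_1

Derivation:
r0=0: 1
r1=1: 11
r2=10: 1_1
r3=11: 1111
r4=100: 1___1
r5=101: 11__11
r6=110: 1_1_1_1
r7=111: 11111111
r8=1000: 1_______1
r9=1001: 11______11
r10=1010: 1_1_____1_1
r11=1011: 1111____1111
r12=1100: 1___1___1___1
r13=1101: 11__11__11__11
r14=1110: 1_1_1_1_1_1_1_1
r15=1111: 1111111111111111
r16=10000: 1_______________1
r17=10001: 11______________11
r18=10010: 1_1_____________1_1
r19=10011: 1111____________1111
r20=10100: 1___1___________1___1
r21=10101: 11__11__________11__11
r22=10110: 1_1_1_1_________1_1_1_1
r23=10111: 11111111________11111111
r24=11000: 1_______1_______1_______1
r25=11001: 11______11______11______11
r26=11010: 1_1_____1_1_____1_1_____1_1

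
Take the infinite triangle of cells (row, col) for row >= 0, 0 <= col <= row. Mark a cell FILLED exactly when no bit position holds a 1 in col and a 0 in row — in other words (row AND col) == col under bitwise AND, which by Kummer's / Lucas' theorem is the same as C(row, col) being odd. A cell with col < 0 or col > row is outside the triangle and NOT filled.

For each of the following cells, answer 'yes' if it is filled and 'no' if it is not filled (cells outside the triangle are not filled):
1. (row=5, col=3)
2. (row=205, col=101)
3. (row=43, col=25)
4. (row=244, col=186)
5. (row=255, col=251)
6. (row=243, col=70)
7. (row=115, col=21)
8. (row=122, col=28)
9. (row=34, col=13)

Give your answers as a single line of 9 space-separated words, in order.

Answer: no no no no yes no no no no

Derivation:
(5,3): row=0b101, col=0b11, row AND col = 0b1 = 1; 1 != 3 -> empty
(205,101): row=0b11001101, col=0b1100101, row AND col = 0b1000101 = 69; 69 != 101 -> empty
(43,25): row=0b101011, col=0b11001, row AND col = 0b1001 = 9; 9 != 25 -> empty
(244,186): row=0b11110100, col=0b10111010, row AND col = 0b10110000 = 176; 176 != 186 -> empty
(255,251): row=0b11111111, col=0b11111011, row AND col = 0b11111011 = 251; 251 == 251 -> filled
(243,70): row=0b11110011, col=0b1000110, row AND col = 0b1000010 = 66; 66 != 70 -> empty
(115,21): row=0b1110011, col=0b10101, row AND col = 0b10001 = 17; 17 != 21 -> empty
(122,28): row=0b1111010, col=0b11100, row AND col = 0b11000 = 24; 24 != 28 -> empty
(34,13): row=0b100010, col=0b1101, row AND col = 0b0 = 0; 0 != 13 -> empty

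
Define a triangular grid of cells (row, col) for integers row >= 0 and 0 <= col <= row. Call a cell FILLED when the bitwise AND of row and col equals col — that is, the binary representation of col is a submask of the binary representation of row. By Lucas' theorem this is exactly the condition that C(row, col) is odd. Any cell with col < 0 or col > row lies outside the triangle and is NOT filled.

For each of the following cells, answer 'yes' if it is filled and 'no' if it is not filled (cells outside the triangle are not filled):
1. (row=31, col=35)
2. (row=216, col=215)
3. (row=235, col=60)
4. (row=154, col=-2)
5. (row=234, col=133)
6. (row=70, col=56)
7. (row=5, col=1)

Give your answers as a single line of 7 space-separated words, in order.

(31,35): col outside [0, 31] -> not filled
(216,215): row=0b11011000, col=0b11010111, row AND col = 0b11010000 = 208; 208 != 215 -> empty
(235,60): row=0b11101011, col=0b111100, row AND col = 0b101000 = 40; 40 != 60 -> empty
(154,-2): col outside [0, 154] -> not filled
(234,133): row=0b11101010, col=0b10000101, row AND col = 0b10000000 = 128; 128 != 133 -> empty
(70,56): row=0b1000110, col=0b111000, row AND col = 0b0 = 0; 0 != 56 -> empty
(5,1): row=0b101, col=0b1, row AND col = 0b1 = 1; 1 == 1 -> filled

Answer: no no no no no no yes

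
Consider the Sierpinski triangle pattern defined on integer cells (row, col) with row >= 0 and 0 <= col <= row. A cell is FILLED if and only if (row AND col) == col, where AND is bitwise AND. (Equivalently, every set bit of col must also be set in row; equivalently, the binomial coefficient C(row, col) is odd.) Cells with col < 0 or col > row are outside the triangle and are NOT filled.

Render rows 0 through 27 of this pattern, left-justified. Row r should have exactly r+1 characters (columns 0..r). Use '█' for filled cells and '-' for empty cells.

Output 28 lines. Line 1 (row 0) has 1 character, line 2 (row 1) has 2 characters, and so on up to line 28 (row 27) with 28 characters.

r0=0: █
r1=1: ██
r2=10: █-█
r3=11: ████
r4=100: █---█
r5=101: ██--██
r6=110: █-█-█-█
r7=111: ████████
r8=1000: █-------█
r9=1001: ██------██
r10=1010: █-█-----█-█
r11=1011: ████----████
r12=1100: █---█---█---█
r13=1101: ██--██--██--██
r14=1110: █-█-█-█-█-█-█-█
r15=1111: ████████████████
r16=10000: █---------------█
r17=10001: ██--------------██
r18=10010: █-█-------------█-█
r19=10011: ████------------████
r20=10100: █---█-----------█---█
r21=10101: ██--██----------██--██
r22=10110: █-█-█-█---------█-█-█-█
r23=10111: ████████--------████████
r24=11000: █-------█-------█-------█
r25=11001: ██------██------██------██
r26=11010: █-█-----█-█-----█-█-----█-█
r27=11011: ████----████----████----████

Answer: █
██
█-█
████
█---█
██--██
█-█-█-█
████████
█-------█
██------██
█-█-----█-█
████----████
█---█---█---█
██--██--██--██
█-█-█-█-█-█-█-█
████████████████
█---------------█
██--------------██
█-█-------------█-█
████------------████
█---█-----------█---█
██--██----------██--██
█-█-█-█---------█-█-█-█
████████--------████████
█-------█-------█-------█
██------██------██------██
█-█-----█-█-----█-█-----█-█
████----████----████----████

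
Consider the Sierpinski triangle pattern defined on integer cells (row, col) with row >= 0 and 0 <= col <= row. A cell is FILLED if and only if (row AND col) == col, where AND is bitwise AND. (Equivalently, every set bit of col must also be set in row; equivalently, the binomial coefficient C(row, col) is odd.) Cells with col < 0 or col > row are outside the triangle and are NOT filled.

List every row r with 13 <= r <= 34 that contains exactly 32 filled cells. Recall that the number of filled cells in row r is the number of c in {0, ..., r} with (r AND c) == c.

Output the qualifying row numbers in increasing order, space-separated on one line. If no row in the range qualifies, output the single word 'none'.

Row r has 2^popcount(r) filled cells, so we need popcount(r) = log2(32) = 5.
Scan r = 13..34 and keep those with exactly 5 one-bits:
r=13=1101 popcount=3 -> skip
r=14=1110 popcount=3 -> skip
r=15=1111 popcount=4 -> skip
r=16=10000 popcount=1 -> skip
r=17=10001 popcount=2 -> skip
r=18=10010 popcount=2 -> skip
r=19=10011 popcount=3 -> skip
r=20=10100 popcount=2 -> skip
r=21=10101 popcount=3 -> skip
r=22=10110 popcount=3 -> skip
r=23=10111 popcount=4 -> skip
r=24=11000 popcount=2 -> skip
r=25=11001 popcount=3 -> skip
r=26=11010 popcount=3 -> skip
r=27=11011 popcount=4 -> skip
r=28=11100 popcount=3 -> skip
r=29=11101 popcount=4 -> skip
r=30=11110 popcount=4 -> skip
r=31=11111 popcount=5 -> KEEP
r=32=100000 popcount=1 -> skip
r=33=100001 popcount=2 -> skip
r=34=100010 popcount=2 -> skip
Kept rows: 31

Answer: 31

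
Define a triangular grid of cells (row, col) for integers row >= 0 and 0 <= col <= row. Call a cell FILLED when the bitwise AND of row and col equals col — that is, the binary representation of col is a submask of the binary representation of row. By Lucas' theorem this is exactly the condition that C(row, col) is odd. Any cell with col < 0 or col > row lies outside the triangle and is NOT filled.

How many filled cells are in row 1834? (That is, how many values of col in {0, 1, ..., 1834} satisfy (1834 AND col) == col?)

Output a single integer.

1834 in binary = 11100101010
popcount(1834) = number of 1-bits in 11100101010 = 6
A col c satisfies (1834 AND c) == c iff every set bit of c is also set in 1834; each of the 6 set bits of 1834 can independently be on or off in c.
count = 2^6 = 64

Answer: 64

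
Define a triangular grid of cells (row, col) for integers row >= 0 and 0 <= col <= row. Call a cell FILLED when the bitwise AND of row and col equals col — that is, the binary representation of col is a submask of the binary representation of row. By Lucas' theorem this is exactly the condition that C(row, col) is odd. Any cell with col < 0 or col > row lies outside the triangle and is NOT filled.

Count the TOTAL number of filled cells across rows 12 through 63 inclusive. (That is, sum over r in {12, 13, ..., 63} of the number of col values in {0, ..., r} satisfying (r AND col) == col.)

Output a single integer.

r12=1100 pc2: +4 =4
r13=1101 pc3: +8 =12
r14=1110 pc3: +8 =20
r15=1111 pc4: +16 =36
r16=10000 pc1: +2 =38
r17=10001 pc2: +4 =42
r18=10010 pc2: +4 =46
r19=10011 pc3: +8 =54
r20=10100 pc2: +4 =58
r21=10101 pc3: +8 =66
r22=10110 pc3: +8 =74
r23=10111 pc4: +16 =90
r24=11000 pc2: +4 =94
r25=11001 pc3: +8 =102
r26=11010 pc3: +8 =110
r27=11011 pc4: +16 =126
r28=11100 pc3: +8 =134
r29=11101 pc4: +16 =150
r30=11110 pc4: +16 =166
r31=11111 pc5: +32 =198
r32=100000 pc1: +2 =200
r33=100001 pc2: +4 =204
r34=100010 pc2: +4 =208
r35=100011 pc3: +8 =216
r36=100100 pc2: +4 =220
r37=100101 pc3: +8 =228
r38=100110 pc3: +8 =236
r39=100111 pc4: +16 =252
r40=101000 pc2: +4 =256
r41=101001 pc3: +8 =264
r42=101010 pc3: +8 =272
r43=101011 pc4: +16 =288
r44=101100 pc3: +8 =296
r45=101101 pc4: +16 =312
r46=101110 pc4: +16 =328
r47=101111 pc5: +32 =360
r48=110000 pc2: +4 =364
r49=110001 pc3: +8 =372
r50=110010 pc3: +8 =380
r51=110011 pc4: +16 =396
r52=110100 pc3: +8 =404
r53=110101 pc4: +16 =420
r54=110110 pc4: +16 =436
r55=110111 pc5: +32 =468
r56=111000 pc3: +8 =476
r57=111001 pc4: +16 =492
r58=111010 pc4: +16 =508
r59=111011 pc5: +32 =540
r60=111100 pc4: +16 =556
r61=111101 pc5: +32 =588
r62=111110 pc5: +32 =620
r63=111111 pc6: +64 =684

Answer: 684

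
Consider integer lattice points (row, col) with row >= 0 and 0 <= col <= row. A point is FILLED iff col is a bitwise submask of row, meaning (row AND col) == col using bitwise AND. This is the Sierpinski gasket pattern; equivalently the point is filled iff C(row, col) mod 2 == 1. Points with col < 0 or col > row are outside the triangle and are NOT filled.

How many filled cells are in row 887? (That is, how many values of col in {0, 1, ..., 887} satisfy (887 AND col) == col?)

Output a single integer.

Answer: 256

Derivation:
887 in binary = 1101110111
popcount(887) = number of 1-bits in 1101110111 = 8
A col c satisfies (887 AND c) == c iff every set bit of c is also set in 887; each of the 8 set bits of 887 can independently be on or off in c.
count = 2^8 = 256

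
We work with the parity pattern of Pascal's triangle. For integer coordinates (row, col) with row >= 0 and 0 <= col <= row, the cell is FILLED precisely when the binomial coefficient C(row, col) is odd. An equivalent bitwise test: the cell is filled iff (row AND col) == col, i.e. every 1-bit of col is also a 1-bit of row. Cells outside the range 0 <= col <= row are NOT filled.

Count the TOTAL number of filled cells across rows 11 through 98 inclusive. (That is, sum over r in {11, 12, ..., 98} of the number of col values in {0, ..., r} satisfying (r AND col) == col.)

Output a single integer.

Answer: 1198

Derivation:
r11=1011 pc3: +8 =8
r12=1100 pc2: +4 =12
r13=1101 pc3: +8 =20
r14=1110 pc3: +8 =28
r15=1111 pc4: +16 =44
r16=10000 pc1: +2 =46
r17=10001 pc2: +4 =50
r18=10010 pc2: +4 =54
r19=10011 pc3: +8 =62
r20=10100 pc2: +4 =66
r21=10101 pc3: +8 =74
r22=10110 pc3: +8 =82
r23=10111 pc4: +16 =98
r24=11000 pc2: +4 =102
r25=11001 pc3: +8 =110
r26=11010 pc3: +8 =118
r27=11011 pc4: +16 =134
r28=11100 pc3: +8 =142
r29=11101 pc4: +16 =158
r30=11110 pc4: +16 =174
r31=11111 pc5: +32 =206
r32=100000 pc1: +2 =208
r33=100001 pc2: +4 =212
r34=100010 pc2: +4 =216
r35=100011 pc3: +8 =224
r36=100100 pc2: +4 =228
r37=100101 pc3: +8 =236
r38=100110 pc3: +8 =244
r39=100111 pc4: +16 =260
r40=101000 pc2: +4 =264
r41=101001 pc3: +8 =272
r42=101010 pc3: +8 =280
r43=101011 pc4: +16 =296
r44=101100 pc3: +8 =304
r45=101101 pc4: +16 =320
r46=101110 pc4: +16 =336
r47=101111 pc5: +32 =368
r48=110000 pc2: +4 =372
r49=110001 pc3: +8 =380
r50=110010 pc3: +8 =388
r51=110011 pc4: +16 =404
r52=110100 pc3: +8 =412
r53=110101 pc4: +16 =428
r54=110110 pc4: +16 =444
r55=110111 pc5: +32 =476
r56=111000 pc3: +8 =484
r57=111001 pc4: +16 =500
r58=111010 pc4: +16 =516
r59=111011 pc5: +32 =548
r60=111100 pc4: +16 =564
r61=111101 pc5: +32 =596
r62=111110 pc5: +32 =628
r63=111111 pc6: +64 =692
r64=1000000 pc1: +2 =694
r65=1000001 pc2: +4 =698
r66=1000010 pc2: +4 =702
r67=1000011 pc3: +8 =710
r68=1000100 pc2: +4 =714
r69=1000101 pc3: +8 =722
r70=1000110 pc3: +8 =730
r71=1000111 pc4: +16 =746
r72=1001000 pc2: +4 =750
r73=1001001 pc3: +8 =758
r74=1001010 pc3: +8 =766
r75=1001011 pc4: +16 =782
r76=1001100 pc3: +8 =790
r77=1001101 pc4: +16 =806
r78=1001110 pc4: +16 =822
r79=1001111 pc5: +32 =854
r80=1010000 pc2: +4 =858
r81=1010001 pc3: +8 =866
r82=1010010 pc3: +8 =874
r83=1010011 pc4: +16 =890
r84=1010100 pc3: +8 =898
r85=1010101 pc4: +16 =914
r86=1010110 pc4: +16 =930
r87=1010111 pc5: +32 =962
r88=1011000 pc3: +8 =970
r89=1011001 pc4: +16 =986
r90=1011010 pc4: +16 =1002
r91=1011011 pc5: +32 =1034
r92=1011100 pc4: +16 =1050
r93=1011101 pc5: +32 =1082
r94=1011110 pc5: +32 =1114
r95=1011111 pc6: +64 =1178
r96=1100000 pc2: +4 =1182
r97=1100001 pc3: +8 =1190
r98=1100010 pc3: +8 =1198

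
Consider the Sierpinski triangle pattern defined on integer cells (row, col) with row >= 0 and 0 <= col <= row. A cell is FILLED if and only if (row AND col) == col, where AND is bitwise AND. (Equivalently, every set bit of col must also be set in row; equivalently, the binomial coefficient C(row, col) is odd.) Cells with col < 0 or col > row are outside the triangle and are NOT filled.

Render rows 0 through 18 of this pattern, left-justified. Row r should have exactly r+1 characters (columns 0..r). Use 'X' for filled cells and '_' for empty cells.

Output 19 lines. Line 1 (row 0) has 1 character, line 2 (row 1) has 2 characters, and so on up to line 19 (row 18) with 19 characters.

r0=0: X
r1=1: XX
r2=10: X_X
r3=11: XXXX
r4=100: X___X
r5=101: XX__XX
r6=110: X_X_X_X
r7=111: XXXXXXXX
r8=1000: X_______X
r9=1001: XX______XX
r10=1010: X_X_____X_X
r11=1011: XXXX____XXXX
r12=1100: X___X___X___X
r13=1101: XX__XX__XX__XX
r14=1110: X_X_X_X_X_X_X_X
r15=1111: XXXXXXXXXXXXXXXX
r16=10000: X_______________X
r17=10001: XX______________XX
r18=10010: X_X_____________X_X

Answer: X
XX
X_X
XXXX
X___X
XX__XX
X_X_X_X
XXXXXXXX
X_______X
XX______XX
X_X_____X_X
XXXX____XXXX
X___X___X___X
XX__XX__XX__XX
X_X_X_X_X_X_X_X
XXXXXXXXXXXXXXXX
X_______________X
XX______________XX
X_X_____________X_X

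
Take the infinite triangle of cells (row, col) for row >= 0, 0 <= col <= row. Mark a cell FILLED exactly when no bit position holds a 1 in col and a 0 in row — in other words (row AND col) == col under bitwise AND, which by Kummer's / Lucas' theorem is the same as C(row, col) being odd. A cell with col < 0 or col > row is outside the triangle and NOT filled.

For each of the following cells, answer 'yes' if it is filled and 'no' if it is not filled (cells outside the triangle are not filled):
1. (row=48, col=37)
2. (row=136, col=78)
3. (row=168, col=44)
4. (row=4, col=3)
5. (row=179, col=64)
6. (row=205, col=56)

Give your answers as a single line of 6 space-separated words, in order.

Answer: no no no no no no

Derivation:
(48,37): row=0b110000, col=0b100101, row AND col = 0b100000 = 32; 32 != 37 -> empty
(136,78): row=0b10001000, col=0b1001110, row AND col = 0b1000 = 8; 8 != 78 -> empty
(168,44): row=0b10101000, col=0b101100, row AND col = 0b101000 = 40; 40 != 44 -> empty
(4,3): row=0b100, col=0b11, row AND col = 0b0 = 0; 0 != 3 -> empty
(179,64): row=0b10110011, col=0b1000000, row AND col = 0b0 = 0; 0 != 64 -> empty
(205,56): row=0b11001101, col=0b111000, row AND col = 0b1000 = 8; 8 != 56 -> empty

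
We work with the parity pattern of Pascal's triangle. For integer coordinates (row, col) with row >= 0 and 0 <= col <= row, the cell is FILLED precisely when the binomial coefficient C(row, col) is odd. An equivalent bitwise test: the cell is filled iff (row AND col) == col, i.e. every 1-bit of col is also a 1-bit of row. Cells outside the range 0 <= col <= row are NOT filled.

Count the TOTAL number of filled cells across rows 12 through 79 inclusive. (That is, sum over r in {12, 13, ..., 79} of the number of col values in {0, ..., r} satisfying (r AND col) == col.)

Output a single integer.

Answer: 846

Derivation:
r12=1100 pc2: +4 =4
r13=1101 pc3: +8 =12
r14=1110 pc3: +8 =20
r15=1111 pc4: +16 =36
r16=10000 pc1: +2 =38
r17=10001 pc2: +4 =42
r18=10010 pc2: +4 =46
r19=10011 pc3: +8 =54
r20=10100 pc2: +4 =58
r21=10101 pc3: +8 =66
r22=10110 pc3: +8 =74
r23=10111 pc4: +16 =90
r24=11000 pc2: +4 =94
r25=11001 pc3: +8 =102
r26=11010 pc3: +8 =110
r27=11011 pc4: +16 =126
r28=11100 pc3: +8 =134
r29=11101 pc4: +16 =150
r30=11110 pc4: +16 =166
r31=11111 pc5: +32 =198
r32=100000 pc1: +2 =200
r33=100001 pc2: +4 =204
r34=100010 pc2: +4 =208
r35=100011 pc3: +8 =216
r36=100100 pc2: +4 =220
r37=100101 pc3: +8 =228
r38=100110 pc3: +8 =236
r39=100111 pc4: +16 =252
r40=101000 pc2: +4 =256
r41=101001 pc3: +8 =264
r42=101010 pc3: +8 =272
r43=101011 pc4: +16 =288
r44=101100 pc3: +8 =296
r45=101101 pc4: +16 =312
r46=101110 pc4: +16 =328
r47=101111 pc5: +32 =360
r48=110000 pc2: +4 =364
r49=110001 pc3: +8 =372
r50=110010 pc3: +8 =380
r51=110011 pc4: +16 =396
r52=110100 pc3: +8 =404
r53=110101 pc4: +16 =420
r54=110110 pc4: +16 =436
r55=110111 pc5: +32 =468
r56=111000 pc3: +8 =476
r57=111001 pc4: +16 =492
r58=111010 pc4: +16 =508
r59=111011 pc5: +32 =540
r60=111100 pc4: +16 =556
r61=111101 pc5: +32 =588
r62=111110 pc5: +32 =620
r63=111111 pc6: +64 =684
r64=1000000 pc1: +2 =686
r65=1000001 pc2: +4 =690
r66=1000010 pc2: +4 =694
r67=1000011 pc3: +8 =702
r68=1000100 pc2: +4 =706
r69=1000101 pc3: +8 =714
r70=1000110 pc3: +8 =722
r71=1000111 pc4: +16 =738
r72=1001000 pc2: +4 =742
r73=1001001 pc3: +8 =750
r74=1001010 pc3: +8 =758
r75=1001011 pc4: +16 =774
r76=1001100 pc3: +8 =782
r77=1001101 pc4: +16 =798
r78=1001110 pc4: +16 =814
r79=1001111 pc5: +32 =846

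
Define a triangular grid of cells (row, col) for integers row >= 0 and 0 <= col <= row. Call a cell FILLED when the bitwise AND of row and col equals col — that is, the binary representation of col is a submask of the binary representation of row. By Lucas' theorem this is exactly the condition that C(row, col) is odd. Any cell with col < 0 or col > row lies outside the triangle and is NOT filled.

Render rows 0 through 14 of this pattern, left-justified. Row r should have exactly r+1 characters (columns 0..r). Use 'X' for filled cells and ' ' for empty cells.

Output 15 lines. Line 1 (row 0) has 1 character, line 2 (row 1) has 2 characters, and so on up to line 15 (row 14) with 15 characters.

r0=0: X
r1=1: XX
r2=10: X X
r3=11: XXXX
r4=100: X   X
r5=101: XX  XX
r6=110: X X X X
r7=111: XXXXXXXX
r8=1000: X       X
r9=1001: XX      XX
r10=1010: X X     X X
r11=1011: XXXX    XXXX
r12=1100: X   X   X   X
r13=1101: XX  XX  XX  XX
r14=1110: X X X X X X X X

Answer: X
XX
X X
XXXX
X   X
XX  XX
X X X X
XXXXXXXX
X       X
XX      XX
X X     X X
XXXX    XXXX
X   X   X   X
XX  XX  XX  XX
X X X X X X X X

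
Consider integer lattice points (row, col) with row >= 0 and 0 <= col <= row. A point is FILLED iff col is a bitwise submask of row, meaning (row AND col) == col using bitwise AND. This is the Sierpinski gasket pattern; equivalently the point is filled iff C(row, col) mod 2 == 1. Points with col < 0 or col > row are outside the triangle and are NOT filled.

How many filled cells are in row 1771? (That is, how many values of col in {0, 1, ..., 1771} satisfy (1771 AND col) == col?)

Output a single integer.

Answer: 256

Derivation:
1771 in binary = 11011101011
popcount(1771) = number of 1-bits in 11011101011 = 8
A col c satisfies (1771 AND c) == c iff every set bit of c is also set in 1771; each of the 8 set bits of 1771 can independently be on or off in c.
count = 2^8 = 256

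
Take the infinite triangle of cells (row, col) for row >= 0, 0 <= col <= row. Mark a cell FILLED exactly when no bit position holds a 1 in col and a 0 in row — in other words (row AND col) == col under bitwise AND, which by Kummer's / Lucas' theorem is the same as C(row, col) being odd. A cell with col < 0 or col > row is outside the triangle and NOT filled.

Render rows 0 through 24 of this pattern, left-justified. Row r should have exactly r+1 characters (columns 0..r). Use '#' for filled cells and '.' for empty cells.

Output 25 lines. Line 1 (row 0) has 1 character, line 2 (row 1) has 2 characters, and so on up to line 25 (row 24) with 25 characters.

Answer: #
##
#.#
####
#...#
##..##
#.#.#.#
########
#.......#
##......##
#.#.....#.#
####....####
#...#...#...#
##..##..##..##
#.#.#.#.#.#.#.#
################
#...............#
##..............##
#.#.............#.#
####............####
#...#...........#...#
##..##..........##..##
#.#.#.#.........#.#.#.#
########........########
#.......#.......#.......#

Derivation:
r0=0: #
r1=1: ##
r2=10: #.#
r3=11: ####
r4=100: #...#
r5=101: ##..##
r6=110: #.#.#.#
r7=111: ########
r8=1000: #.......#
r9=1001: ##......##
r10=1010: #.#.....#.#
r11=1011: ####....####
r12=1100: #...#...#...#
r13=1101: ##..##..##..##
r14=1110: #.#.#.#.#.#.#.#
r15=1111: ################
r16=10000: #...............#
r17=10001: ##..............##
r18=10010: #.#.............#.#
r19=10011: ####............####
r20=10100: #...#...........#...#
r21=10101: ##..##..........##..##
r22=10110: #.#.#.#.........#.#.#.#
r23=10111: ########........########
r24=11000: #.......#.......#.......#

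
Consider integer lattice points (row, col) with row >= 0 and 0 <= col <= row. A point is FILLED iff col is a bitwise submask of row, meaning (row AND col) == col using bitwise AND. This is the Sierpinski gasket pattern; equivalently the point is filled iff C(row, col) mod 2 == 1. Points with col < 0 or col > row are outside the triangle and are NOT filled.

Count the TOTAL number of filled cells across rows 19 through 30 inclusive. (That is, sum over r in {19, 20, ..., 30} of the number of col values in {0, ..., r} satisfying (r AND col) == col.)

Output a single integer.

r19=10011 pc3: +8 =8
r20=10100 pc2: +4 =12
r21=10101 pc3: +8 =20
r22=10110 pc3: +8 =28
r23=10111 pc4: +16 =44
r24=11000 pc2: +4 =48
r25=11001 pc3: +8 =56
r26=11010 pc3: +8 =64
r27=11011 pc4: +16 =80
r28=11100 pc3: +8 =88
r29=11101 pc4: +16 =104
r30=11110 pc4: +16 =120

Answer: 120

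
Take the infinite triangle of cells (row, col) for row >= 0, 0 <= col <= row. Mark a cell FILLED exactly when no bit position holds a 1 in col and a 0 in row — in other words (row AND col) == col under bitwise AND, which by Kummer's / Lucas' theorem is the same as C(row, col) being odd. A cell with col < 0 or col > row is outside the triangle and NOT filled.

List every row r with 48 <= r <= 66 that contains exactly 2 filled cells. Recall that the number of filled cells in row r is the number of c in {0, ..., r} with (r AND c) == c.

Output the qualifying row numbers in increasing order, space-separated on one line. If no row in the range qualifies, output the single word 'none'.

Answer: 64

Derivation:
Row r has 2^popcount(r) filled cells, so we need popcount(r) = log2(2) = 1.
Scan r = 48..66 and keep those with exactly 1 one-bits:
r=48=110000 popcount=2 -> skip
r=49=110001 popcount=3 -> skip
r=50=110010 popcount=3 -> skip
r=51=110011 popcount=4 -> skip
r=52=110100 popcount=3 -> skip
r=53=110101 popcount=4 -> skip
r=54=110110 popcount=4 -> skip
r=55=110111 popcount=5 -> skip
r=56=111000 popcount=3 -> skip
r=57=111001 popcount=4 -> skip
r=58=111010 popcount=4 -> skip
r=59=111011 popcount=5 -> skip
r=60=111100 popcount=4 -> skip
r=61=111101 popcount=5 -> skip
r=62=111110 popcount=5 -> skip
r=63=111111 popcount=6 -> skip
r=64=1000000 popcount=1 -> KEEP
r=65=1000001 popcount=2 -> skip
r=66=1000010 popcount=2 -> skip
Kept rows: 64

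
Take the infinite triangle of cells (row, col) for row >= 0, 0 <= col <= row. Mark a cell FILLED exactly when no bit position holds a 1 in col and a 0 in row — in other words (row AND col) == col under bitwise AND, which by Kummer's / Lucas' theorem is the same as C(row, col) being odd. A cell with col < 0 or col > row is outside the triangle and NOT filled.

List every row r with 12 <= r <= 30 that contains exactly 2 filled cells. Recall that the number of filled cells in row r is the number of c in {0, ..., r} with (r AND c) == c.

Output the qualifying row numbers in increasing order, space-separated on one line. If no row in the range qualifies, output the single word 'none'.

Answer: 16

Derivation:
Row r has 2^popcount(r) filled cells, so we need popcount(r) = log2(2) = 1.
Scan r = 12..30 and keep those with exactly 1 one-bits:
r=12=1100 popcount=2 -> skip
r=13=1101 popcount=3 -> skip
r=14=1110 popcount=3 -> skip
r=15=1111 popcount=4 -> skip
r=16=10000 popcount=1 -> KEEP
r=17=10001 popcount=2 -> skip
r=18=10010 popcount=2 -> skip
r=19=10011 popcount=3 -> skip
r=20=10100 popcount=2 -> skip
r=21=10101 popcount=3 -> skip
r=22=10110 popcount=3 -> skip
r=23=10111 popcount=4 -> skip
r=24=11000 popcount=2 -> skip
r=25=11001 popcount=3 -> skip
r=26=11010 popcount=3 -> skip
r=27=11011 popcount=4 -> skip
r=28=11100 popcount=3 -> skip
r=29=11101 popcount=4 -> skip
r=30=11110 popcount=4 -> skip
Kept rows: 16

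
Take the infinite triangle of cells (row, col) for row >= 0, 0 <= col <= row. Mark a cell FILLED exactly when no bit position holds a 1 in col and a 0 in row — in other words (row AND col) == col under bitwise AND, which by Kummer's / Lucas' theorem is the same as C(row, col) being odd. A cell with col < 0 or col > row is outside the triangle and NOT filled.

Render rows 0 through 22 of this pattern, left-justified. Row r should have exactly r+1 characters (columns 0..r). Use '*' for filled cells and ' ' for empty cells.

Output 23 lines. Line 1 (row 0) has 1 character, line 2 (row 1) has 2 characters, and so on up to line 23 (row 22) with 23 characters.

r0=0: *
r1=1: **
r2=10: * *
r3=11: ****
r4=100: *   *
r5=101: **  **
r6=110: * * * *
r7=111: ********
r8=1000: *       *
r9=1001: **      **
r10=1010: * *     * *
r11=1011: ****    ****
r12=1100: *   *   *   *
r13=1101: **  **  **  **
r14=1110: * * * * * * * *
r15=1111: ****************
r16=10000: *               *
r17=10001: **              **
r18=10010: * *             * *
r19=10011: ****            ****
r20=10100: *   *           *   *
r21=10101: **  **          **  **
r22=10110: * * * *         * * * *

Answer: *
**
* *
****
*   *
**  **
* * * *
********
*       *
**      **
* *     * *
****    ****
*   *   *   *
**  **  **  **
* * * * * * * *
****************
*               *
**              **
* *             * *
****            ****
*   *           *   *
**  **          **  **
* * * *         * * * *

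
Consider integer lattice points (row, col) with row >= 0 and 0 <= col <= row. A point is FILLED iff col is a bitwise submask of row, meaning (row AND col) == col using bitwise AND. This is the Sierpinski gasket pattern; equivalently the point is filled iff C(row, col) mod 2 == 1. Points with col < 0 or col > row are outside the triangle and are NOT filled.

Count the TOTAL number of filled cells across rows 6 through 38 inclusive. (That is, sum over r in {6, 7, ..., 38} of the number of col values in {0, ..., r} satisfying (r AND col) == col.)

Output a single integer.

r6=110 pc2: +4 =4
r7=111 pc3: +8 =12
r8=1000 pc1: +2 =14
r9=1001 pc2: +4 =18
r10=1010 pc2: +4 =22
r11=1011 pc3: +8 =30
r12=1100 pc2: +4 =34
r13=1101 pc3: +8 =42
r14=1110 pc3: +8 =50
r15=1111 pc4: +16 =66
r16=10000 pc1: +2 =68
r17=10001 pc2: +4 =72
r18=10010 pc2: +4 =76
r19=10011 pc3: +8 =84
r20=10100 pc2: +4 =88
r21=10101 pc3: +8 =96
r22=10110 pc3: +8 =104
r23=10111 pc4: +16 =120
r24=11000 pc2: +4 =124
r25=11001 pc3: +8 =132
r26=11010 pc3: +8 =140
r27=11011 pc4: +16 =156
r28=11100 pc3: +8 =164
r29=11101 pc4: +16 =180
r30=11110 pc4: +16 =196
r31=11111 pc5: +32 =228
r32=100000 pc1: +2 =230
r33=100001 pc2: +4 =234
r34=100010 pc2: +4 =238
r35=100011 pc3: +8 =246
r36=100100 pc2: +4 =250
r37=100101 pc3: +8 =258
r38=100110 pc3: +8 =266

Answer: 266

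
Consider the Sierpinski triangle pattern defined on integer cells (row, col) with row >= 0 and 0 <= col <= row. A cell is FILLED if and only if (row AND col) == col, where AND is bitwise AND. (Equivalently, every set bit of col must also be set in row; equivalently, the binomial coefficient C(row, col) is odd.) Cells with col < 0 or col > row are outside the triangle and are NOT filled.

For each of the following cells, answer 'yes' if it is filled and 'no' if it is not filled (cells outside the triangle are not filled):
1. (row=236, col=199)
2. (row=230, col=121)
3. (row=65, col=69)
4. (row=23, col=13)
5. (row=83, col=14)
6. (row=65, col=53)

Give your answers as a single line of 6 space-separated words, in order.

Answer: no no no no no no

Derivation:
(236,199): row=0b11101100, col=0b11000111, row AND col = 0b11000100 = 196; 196 != 199 -> empty
(230,121): row=0b11100110, col=0b1111001, row AND col = 0b1100000 = 96; 96 != 121 -> empty
(65,69): col outside [0, 65] -> not filled
(23,13): row=0b10111, col=0b1101, row AND col = 0b101 = 5; 5 != 13 -> empty
(83,14): row=0b1010011, col=0b1110, row AND col = 0b10 = 2; 2 != 14 -> empty
(65,53): row=0b1000001, col=0b110101, row AND col = 0b1 = 1; 1 != 53 -> empty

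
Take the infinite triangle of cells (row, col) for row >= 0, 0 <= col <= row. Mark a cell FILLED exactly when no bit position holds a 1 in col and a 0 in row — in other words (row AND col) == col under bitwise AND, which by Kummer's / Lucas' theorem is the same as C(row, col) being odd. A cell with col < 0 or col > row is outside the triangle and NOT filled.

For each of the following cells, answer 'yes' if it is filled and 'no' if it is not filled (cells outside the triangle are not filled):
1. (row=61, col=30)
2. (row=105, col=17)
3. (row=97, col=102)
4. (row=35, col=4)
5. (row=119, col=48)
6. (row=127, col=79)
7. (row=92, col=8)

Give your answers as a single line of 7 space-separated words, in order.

Answer: no no no no yes yes yes

Derivation:
(61,30): row=0b111101, col=0b11110, row AND col = 0b11100 = 28; 28 != 30 -> empty
(105,17): row=0b1101001, col=0b10001, row AND col = 0b1 = 1; 1 != 17 -> empty
(97,102): col outside [0, 97] -> not filled
(35,4): row=0b100011, col=0b100, row AND col = 0b0 = 0; 0 != 4 -> empty
(119,48): row=0b1110111, col=0b110000, row AND col = 0b110000 = 48; 48 == 48 -> filled
(127,79): row=0b1111111, col=0b1001111, row AND col = 0b1001111 = 79; 79 == 79 -> filled
(92,8): row=0b1011100, col=0b1000, row AND col = 0b1000 = 8; 8 == 8 -> filled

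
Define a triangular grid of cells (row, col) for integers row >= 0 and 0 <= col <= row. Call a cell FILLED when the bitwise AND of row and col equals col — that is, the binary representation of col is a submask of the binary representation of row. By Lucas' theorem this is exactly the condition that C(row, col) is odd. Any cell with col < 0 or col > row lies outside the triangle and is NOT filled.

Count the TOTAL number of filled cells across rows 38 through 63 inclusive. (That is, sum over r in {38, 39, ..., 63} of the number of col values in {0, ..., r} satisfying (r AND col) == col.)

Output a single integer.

r38=100110 pc3: +8 =8
r39=100111 pc4: +16 =24
r40=101000 pc2: +4 =28
r41=101001 pc3: +8 =36
r42=101010 pc3: +8 =44
r43=101011 pc4: +16 =60
r44=101100 pc3: +8 =68
r45=101101 pc4: +16 =84
r46=101110 pc4: +16 =100
r47=101111 pc5: +32 =132
r48=110000 pc2: +4 =136
r49=110001 pc3: +8 =144
r50=110010 pc3: +8 =152
r51=110011 pc4: +16 =168
r52=110100 pc3: +8 =176
r53=110101 pc4: +16 =192
r54=110110 pc4: +16 =208
r55=110111 pc5: +32 =240
r56=111000 pc3: +8 =248
r57=111001 pc4: +16 =264
r58=111010 pc4: +16 =280
r59=111011 pc5: +32 =312
r60=111100 pc4: +16 =328
r61=111101 pc5: +32 =360
r62=111110 pc5: +32 =392
r63=111111 pc6: +64 =456

Answer: 456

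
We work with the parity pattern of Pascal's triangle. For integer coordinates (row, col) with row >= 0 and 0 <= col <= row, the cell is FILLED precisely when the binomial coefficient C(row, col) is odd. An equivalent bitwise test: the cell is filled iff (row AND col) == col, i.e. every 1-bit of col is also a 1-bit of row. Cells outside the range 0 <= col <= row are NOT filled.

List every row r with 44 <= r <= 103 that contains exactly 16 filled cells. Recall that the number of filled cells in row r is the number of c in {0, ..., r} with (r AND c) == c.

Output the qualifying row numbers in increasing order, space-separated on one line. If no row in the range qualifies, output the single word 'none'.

Row r has 2^popcount(r) filled cells, so we need popcount(r) = log2(16) = 4.
Scan r = 44..103 and keep those with exactly 4 one-bits:
r=44=101100 popcount=3 -> skip
r=45=101101 popcount=4 -> KEEP
r=46=101110 popcount=4 -> KEEP
r=47=101111 popcount=5 -> skip
r=48=110000 popcount=2 -> skip
r=49=110001 popcount=3 -> skip
r=50=110010 popcount=3 -> skip
r=51=110011 popcount=4 -> KEEP
r=52=110100 popcount=3 -> skip
r=53=110101 popcount=4 -> KEEP
r=54=110110 popcount=4 -> KEEP
r=55=110111 popcount=5 -> skip
r=56=111000 popcount=3 -> skip
r=57=111001 popcount=4 -> KEEP
r=58=111010 popcount=4 -> KEEP
r=59=111011 popcount=5 -> skip
r=60=111100 popcount=4 -> KEEP
r=61=111101 popcount=5 -> skip
r=62=111110 popcount=5 -> skip
r=63=111111 popcount=6 -> skip
r=64=1000000 popcount=1 -> skip
r=65=1000001 popcount=2 -> skip
r=66=1000010 popcount=2 -> skip
r=67=1000011 popcount=3 -> skip
r=68=1000100 popcount=2 -> skip
r=69=1000101 popcount=3 -> skip
r=70=1000110 popcount=3 -> skip
r=71=1000111 popcount=4 -> KEEP
r=72=1001000 popcount=2 -> skip
r=73=1001001 popcount=3 -> skip
r=74=1001010 popcount=3 -> skip
r=75=1001011 popcount=4 -> KEEP
r=76=1001100 popcount=3 -> skip
r=77=1001101 popcount=4 -> KEEP
r=78=1001110 popcount=4 -> KEEP
r=79=1001111 popcount=5 -> skip
r=80=1010000 popcount=2 -> skip
r=81=1010001 popcount=3 -> skip
r=82=1010010 popcount=3 -> skip
r=83=1010011 popcount=4 -> KEEP
r=84=1010100 popcount=3 -> skip
r=85=1010101 popcount=4 -> KEEP
r=86=1010110 popcount=4 -> KEEP
r=87=1010111 popcount=5 -> skip
r=88=1011000 popcount=3 -> skip
r=89=1011001 popcount=4 -> KEEP
r=90=1011010 popcount=4 -> KEEP
r=91=1011011 popcount=5 -> skip
r=92=1011100 popcount=4 -> KEEP
r=93=1011101 popcount=5 -> skip
r=94=1011110 popcount=5 -> skip
r=95=1011111 popcount=6 -> skip
r=96=1100000 popcount=2 -> skip
r=97=1100001 popcount=3 -> skip
r=98=1100010 popcount=3 -> skip
r=99=1100011 popcount=4 -> KEEP
r=100=1100100 popcount=3 -> skip
r=101=1100101 popcount=4 -> KEEP
r=102=1100110 popcount=4 -> KEEP
r=103=1100111 popcount=5 -> skip
Kept rows: 45 46 51 53 54 57 58 60 71 75 77 78 83 85 86 89 90 92 99 101 102

Answer: 45 46 51 53 54 57 58 60 71 75 77 78 83 85 86 89 90 92 99 101 102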